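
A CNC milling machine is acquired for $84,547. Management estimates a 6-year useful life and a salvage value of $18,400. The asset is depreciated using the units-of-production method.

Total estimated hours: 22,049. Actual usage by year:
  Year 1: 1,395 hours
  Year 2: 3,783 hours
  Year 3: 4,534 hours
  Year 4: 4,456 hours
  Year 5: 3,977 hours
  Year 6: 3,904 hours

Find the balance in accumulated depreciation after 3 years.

Depreciable base = $84,547 − $18,400 = $66,147.
Rate = $66,147 / 22,049 hours = $3 per hour.
Year 1: 1,395 × $3 = $4,185. Book value $80,362.
Year 2: 3,783 × $3 = $11,349. Book value $69,013.
Year 3: 4,534 × $3 = $13,602. Book value $55,411.
Accumulated through year 3 = $84,547 − $55,411 = $29,136.

$29,136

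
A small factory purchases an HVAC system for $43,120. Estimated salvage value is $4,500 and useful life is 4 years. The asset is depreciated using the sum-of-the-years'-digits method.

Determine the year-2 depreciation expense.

Depreciable base = $43,120 − $4,500 = $38,620.
Sum of the years' digits = 4+3+2+1 = 10.
Year 1: $38,620 × 4/10 = $15,448. Book value $27,672.
Year 2: $38,620 × 3/10 = $11,586. Book value $16,086.

$11,586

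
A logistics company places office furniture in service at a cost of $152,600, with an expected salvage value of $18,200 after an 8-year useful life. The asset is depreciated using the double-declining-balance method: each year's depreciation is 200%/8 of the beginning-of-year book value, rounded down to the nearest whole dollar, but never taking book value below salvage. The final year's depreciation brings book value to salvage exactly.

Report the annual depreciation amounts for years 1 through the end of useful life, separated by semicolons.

$38,150; $28,612; $21,459; $16,094; $12,071; $9,053; $6,790; $2,171

Depreciable base = $152,600 − $18,200 = $134,400.
Year 1: ⌊$152,600 × 200%/8⌋ = $38,150. Book value $114,450.
Year 2: ⌊$114,450 × 200%/8⌋ = $28,612. Book value $85,838.
Year 3: ⌊$85,838 × 200%/8⌋ = $21,459. Book value $64,379.
Year 4: ⌊$64,379 × 200%/8⌋ = $16,094. Book value $48,285.
Year 5: ⌊$48,285 × 200%/8⌋ = $12,071. Book value $36,214.
Year 6: ⌊$36,214 × 200%/8⌋ = $9,053. Book value $27,161.
Year 7: ⌊$27,161 × 200%/8⌋ = $6,790. Book value $20,371.
Year 8 (final): $20,371 − $18,200 = $2,171. Book value $18,200.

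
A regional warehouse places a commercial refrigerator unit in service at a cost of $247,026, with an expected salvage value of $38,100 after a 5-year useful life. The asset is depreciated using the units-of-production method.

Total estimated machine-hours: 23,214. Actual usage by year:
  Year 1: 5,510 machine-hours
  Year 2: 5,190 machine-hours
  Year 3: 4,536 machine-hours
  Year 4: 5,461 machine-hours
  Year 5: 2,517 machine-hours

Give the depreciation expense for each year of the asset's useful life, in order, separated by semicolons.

Depreciable base = $247,026 − $38,100 = $208,926.
Rate = $208,926 / 23,214 machine-hours = $9 per machine-hour.
Year 1: 5,510 × $9 = $49,590. Book value $197,436.
Year 2: 5,190 × $9 = $46,710. Book value $150,726.
Year 3: 4,536 × $9 = $40,824. Book value $109,902.
Year 4: 5,461 × $9 = $49,149. Book value $60,753.
Year 5: 2,517 × $9 = $22,653. Book value $38,100.

$49,590; $46,710; $40,824; $49,149; $22,653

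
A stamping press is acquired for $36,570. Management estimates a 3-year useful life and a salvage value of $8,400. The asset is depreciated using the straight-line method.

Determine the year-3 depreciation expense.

Depreciable base = $36,570 − $8,400 = $28,170.
Annual expense = $28,170 / 3 = $9,390.

$9,390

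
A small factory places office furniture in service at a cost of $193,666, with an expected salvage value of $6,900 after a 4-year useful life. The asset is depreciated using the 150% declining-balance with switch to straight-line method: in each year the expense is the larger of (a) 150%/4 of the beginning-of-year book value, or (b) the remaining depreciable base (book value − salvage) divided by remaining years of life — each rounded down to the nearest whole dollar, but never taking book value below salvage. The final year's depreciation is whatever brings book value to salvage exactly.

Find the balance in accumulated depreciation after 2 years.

Depreciable base = $193,666 − $6,900 = $186,766.
Year 1: DB = ⌊$193,666 × 150%/4⌋ = $72,624; SL = ⌊$186,766/4⌋ = $46,691 → take DB $72,624. Book value $121,042.
Year 2: DB = ⌊$121,042 × 150%/4⌋ = $45,390; SL = ⌊$114,142/3⌋ = $38,047 → take DB $45,390. Book value $75,652.
Accumulated through year 2 = $193,666 − $75,652 = $118,014.

$118,014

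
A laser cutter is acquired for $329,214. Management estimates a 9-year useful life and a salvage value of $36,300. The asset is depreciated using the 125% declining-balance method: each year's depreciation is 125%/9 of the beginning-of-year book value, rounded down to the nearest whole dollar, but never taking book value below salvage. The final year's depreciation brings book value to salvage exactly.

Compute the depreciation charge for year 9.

Depreciable base = $329,214 − $36,300 = $292,914.
Year 1: ⌊$329,214 × 125%/9⌋ = $45,724. Book value $283,490.
Year 2: ⌊$283,490 × 125%/9⌋ = $39,373. Book value $244,117.
Year 3: ⌊$244,117 × 125%/9⌋ = $33,905. Book value $210,212.
Year 4: ⌊$210,212 × 125%/9⌋ = $29,196. Book value $181,016.
Year 5: ⌊$181,016 × 125%/9⌋ = $25,141. Book value $155,875.
Year 6: ⌊$155,875 × 125%/9⌋ = $21,649. Book value $134,226.
Year 7: ⌊$134,226 × 125%/9⌋ = $18,642. Book value $115,584.
Year 8: ⌊$115,584 × 125%/9⌋ = $16,053. Book value $99,531.
Year 9 (final): $99,531 − $36,300 = $63,231. Book value $36,300.

$63,231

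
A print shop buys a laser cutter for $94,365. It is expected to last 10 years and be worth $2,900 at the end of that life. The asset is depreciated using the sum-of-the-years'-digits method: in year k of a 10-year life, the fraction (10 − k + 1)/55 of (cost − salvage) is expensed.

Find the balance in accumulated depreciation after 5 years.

$66,520

Depreciable base = $94,365 − $2,900 = $91,465.
Sum of the years' digits = 10+9+8+7+6+5+4+3+2+1 = 55.
Year 1: $91,465 × 10/55 = $16,630. Book value $77,735.
Year 2: $91,465 × 9/55 = $14,967. Book value $62,768.
Year 3: $91,465 × 8/55 = $13,304. Book value $49,464.
Year 4: $91,465 × 7/55 = $11,641. Book value $37,823.
Year 5: $91,465 × 6/55 = $9,978. Book value $27,845.
Accumulated through year 5 = $94,365 − $27,845 = $66,520.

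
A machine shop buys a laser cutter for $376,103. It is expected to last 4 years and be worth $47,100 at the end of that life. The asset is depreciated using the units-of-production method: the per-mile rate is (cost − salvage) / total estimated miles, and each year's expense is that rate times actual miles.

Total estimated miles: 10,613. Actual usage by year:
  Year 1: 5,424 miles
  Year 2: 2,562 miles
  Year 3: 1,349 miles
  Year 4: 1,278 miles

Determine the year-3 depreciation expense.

Depreciable base = $376,103 − $47,100 = $329,003.
Rate = $329,003 / 10,613 miles = $31 per mile.
Year 1: 5,424 × $31 = $168,144. Book value $207,959.
Year 2: 2,562 × $31 = $79,422. Book value $128,537.
Year 3: 1,349 × $31 = $41,819. Book value $86,718.

$41,819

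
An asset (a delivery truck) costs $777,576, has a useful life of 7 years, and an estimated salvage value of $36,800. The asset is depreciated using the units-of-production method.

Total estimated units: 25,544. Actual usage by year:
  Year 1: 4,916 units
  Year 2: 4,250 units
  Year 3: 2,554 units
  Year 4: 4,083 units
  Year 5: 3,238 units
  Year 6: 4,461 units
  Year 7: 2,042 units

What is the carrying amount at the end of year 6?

Depreciable base = $777,576 − $36,800 = $740,776.
Rate = $740,776 / 25,544 units = $29 per unit.
Year 1: 4,916 × $29 = $142,564. Book value $635,012.
Year 2: 4,250 × $29 = $123,250. Book value $511,762.
Year 3: 2,554 × $29 = $74,066. Book value $437,696.
Year 4: 4,083 × $29 = $118,407. Book value $319,289.
Year 5: 3,238 × $29 = $93,902. Book value $225,387.
Year 6: 4,461 × $29 = $129,369. Book value $96,018.

$96,018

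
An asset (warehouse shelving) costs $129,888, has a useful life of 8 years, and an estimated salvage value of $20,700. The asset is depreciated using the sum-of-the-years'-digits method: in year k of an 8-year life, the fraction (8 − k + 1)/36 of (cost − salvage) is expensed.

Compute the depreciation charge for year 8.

$3,033

Depreciable base = $129,888 − $20,700 = $109,188.
Sum of the years' digits = 8+7+6+5+4+3+2+1 = 36.
Year 1: $109,188 × 8/36 = $24,264. Book value $105,624.
Year 2: $109,188 × 7/36 = $21,231. Book value $84,393.
Year 3: $109,188 × 6/36 = $18,198. Book value $66,195.
Year 4: $109,188 × 5/36 = $15,165. Book value $51,030.
Year 5: $109,188 × 4/36 = $12,132. Book value $38,898.
Year 6: $109,188 × 3/36 = $9,099. Book value $29,799.
Year 7: $109,188 × 2/36 = $6,066. Book value $23,733.
Year 8: $109,188 × 1/36 = $3,033. Book value $20,700.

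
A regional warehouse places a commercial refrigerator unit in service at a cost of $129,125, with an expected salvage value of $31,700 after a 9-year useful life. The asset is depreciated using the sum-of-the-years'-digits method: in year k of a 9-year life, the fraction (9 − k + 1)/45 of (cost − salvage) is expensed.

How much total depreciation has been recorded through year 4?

Depreciable base = $129,125 − $31,700 = $97,425.
Sum of the years' digits = 9+8+7+6+5+4+3+2+1 = 45.
Year 1: $97,425 × 9/45 = $19,485. Book value $109,640.
Year 2: $97,425 × 8/45 = $17,320. Book value $92,320.
Year 3: $97,425 × 7/45 = $15,155. Book value $77,165.
Year 4: $97,425 × 6/45 = $12,990. Book value $64,175.
Accumulated through year 4 = $129,125 − $64,175 = $64,950.

$64,950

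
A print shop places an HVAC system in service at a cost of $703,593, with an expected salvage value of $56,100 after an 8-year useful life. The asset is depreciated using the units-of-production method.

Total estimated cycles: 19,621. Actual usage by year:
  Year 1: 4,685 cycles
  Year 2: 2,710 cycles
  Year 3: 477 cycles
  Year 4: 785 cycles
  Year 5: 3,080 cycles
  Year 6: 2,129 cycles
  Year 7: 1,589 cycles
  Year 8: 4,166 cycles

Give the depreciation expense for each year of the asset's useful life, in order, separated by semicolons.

Depreciable base = $703,593 − $56,100 = $647,493.
Rate = $647,493 / 19,621 cycles = $33 per cycle.
Year 1: 4,685 × $33 = $154,605. Book value $548,988.
Year 2: 2,710 × $33 = $89,430. Book value $459,558.
Year 3: 477 × $33 = $15,741. Book value $443,817.
Year 4: 785 × $33 = $25,905. Book value $417,912.
Year 5: 3,080 × $33 = $101,640. Book value $316,272.
Year 6: 2,129 × $33 = $70,257. Book value $246,015.
Year 7: 1,589 × $33 = $52,437. Book value $193,578.
Year 8: 4,166 × $33 = $137,478. Book value $56,100.

$154,605; $89,430; $15,741; $25,905; $101,640; $70,257; $52,437; $137,478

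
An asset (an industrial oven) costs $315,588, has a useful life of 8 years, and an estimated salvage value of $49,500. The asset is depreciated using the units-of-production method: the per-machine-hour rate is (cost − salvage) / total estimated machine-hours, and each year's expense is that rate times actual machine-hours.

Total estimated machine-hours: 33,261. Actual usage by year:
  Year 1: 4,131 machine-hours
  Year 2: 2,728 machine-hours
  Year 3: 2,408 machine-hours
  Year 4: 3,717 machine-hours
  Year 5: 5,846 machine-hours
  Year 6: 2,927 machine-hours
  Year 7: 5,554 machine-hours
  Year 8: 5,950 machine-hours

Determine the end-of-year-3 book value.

Depreciable base = $315,588 − $49,500 = $266,088.
Rate = $266,088 / 33,261 machine-hours = $8 per machine-hour.
Year 1: 4,131 × $8 = $33,048. Book value $282,540.
Year 2: 2,728 × $8 = $21,824. Book value $260,716.
Year 3: 2,408 × $8 = $19,264. Book value $241,452.

$241,452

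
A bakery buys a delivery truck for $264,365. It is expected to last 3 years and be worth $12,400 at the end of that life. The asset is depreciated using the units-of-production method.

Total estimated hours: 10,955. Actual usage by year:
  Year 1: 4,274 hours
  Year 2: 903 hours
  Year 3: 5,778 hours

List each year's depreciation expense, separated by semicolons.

$98,302; $20,769; $132,894

Depreciable base = $264,365 − $12,400 = $251,965.
Rate = $251,965 / 10,955 hours = $23 per hour.
Year 1: 4,274 × $23 = $98,302. Book value $166,063.
Year 2: 903 × $23 = $20,769. Book value $145,294.
Year 3: 5,778 × $23 = $132,894. Book value $12,400.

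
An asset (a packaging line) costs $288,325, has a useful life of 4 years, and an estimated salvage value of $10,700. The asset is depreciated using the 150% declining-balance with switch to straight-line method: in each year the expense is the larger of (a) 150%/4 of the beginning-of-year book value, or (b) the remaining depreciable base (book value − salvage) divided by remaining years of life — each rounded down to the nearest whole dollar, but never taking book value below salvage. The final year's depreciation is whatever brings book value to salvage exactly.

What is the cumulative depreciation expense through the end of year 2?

$175,697

Depreciable base = $288,325 − $10,700 = $277,625.
Year 1: DB = ⌊$288,325 × 150%/4⌋ = $108,121; SL = ⌊$277,625/4⌋ = $69,406 → take DB $108,121. Book value $180,204.
Year 2: DB = ⌊$180,204 × 150%/4⌋ = $67,576; SL = ⌊$169,504/3⌋ = $56,501 → take DB $67,576. Book value $112,628.
Accumulated through year 2 = $288,325 − $112,628 = $175,697.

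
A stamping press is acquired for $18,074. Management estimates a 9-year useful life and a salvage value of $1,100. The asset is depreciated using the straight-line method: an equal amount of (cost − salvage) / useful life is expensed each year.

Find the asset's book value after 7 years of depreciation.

Depreciable base = $18,074 − $1,100 = $16,974.
Annual expense = $16,974 / 9 = $1,886.
End of year 1: book value $16,188.
End of year 2: book value $14,302.
End of year 3: book value $12,416.
End of year 4: book value $10,530.
End of year 5: book value $8,644.
End of year 6: book value $6,758.
End of year 7: book value $4,872.

$4,872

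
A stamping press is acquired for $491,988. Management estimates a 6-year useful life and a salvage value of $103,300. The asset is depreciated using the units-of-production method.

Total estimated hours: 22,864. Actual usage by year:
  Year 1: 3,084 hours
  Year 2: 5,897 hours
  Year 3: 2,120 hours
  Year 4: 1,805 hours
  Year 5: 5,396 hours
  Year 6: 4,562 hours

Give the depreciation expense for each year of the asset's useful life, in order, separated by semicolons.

$52,428; $100,249; $36,040; $30,685; $91,732; $77,554

Depreciable base = $491,988 − $103,300 = $388,688.
Rate = $388,688 / 22,864 hours = $17 per hour.
Year 1: 3,084 × $17 = $52,428. Book value $439,560.
Year 2: 5,897 × $17 = $100,249. Book value $339,311.
Year 3: 2,120 × $17 = $36,040. Book value $303,271.
Year 4: 1,805 × $17 = $30,685. Book value $272,586.
Year 5: 5,396 × $17 = $91,732. Book value $180,854.
Year 6: 4,562 × $17 = $77,554. Book value $103,300.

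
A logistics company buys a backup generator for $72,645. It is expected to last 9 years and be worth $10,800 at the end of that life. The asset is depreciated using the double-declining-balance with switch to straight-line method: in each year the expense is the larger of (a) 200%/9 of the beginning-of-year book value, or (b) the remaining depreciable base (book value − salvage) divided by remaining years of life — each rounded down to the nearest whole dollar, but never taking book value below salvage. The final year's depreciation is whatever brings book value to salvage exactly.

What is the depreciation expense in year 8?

Depreciable base = $72,645 − $10,800 = $61,845.
Year 1: DB = ⌊$72,645 × 200%/9⌋ = $16,143; SL = ⌊$61,845/9⌋ = $6,871 → take DB $16,143. Book value $56,502.
Year 2: DB = ⌊$56,502 × 200%/9⌋ = $12,556; SL = ⌊$45,702/8⌋ = $5,712 → take DB $12,556. Book value $43,946.
Year 3: DB = ⌊$43,946 × 200%/9⌋ = $9,765; SL = ⌊$33,146/7⌋ = $4,735 → take DB $9,765. Book value $34,181.
Year 4: DB = ⌊$34,181 × 200%/9⌋ = $7,595; SL = ⌊$23,381/6⌋ = $3,896 → take DB $7,595. Book value $26,586.
Year 5: DB = ⌊$26,586 × 200%/9⌋ = $5,908; SL = ⌊$15,786/5⌋ = $3,157 → take DB $5,908. Book value $20,678.
Year 6: DB = ⌊$20,678 × 200%/9⌋ = $4,595; SL = ⌊$9,878/4⌋ = $2,469 → take DB $4,595. Book value $16,083.
Year 7: DB = ⌊$16,083 × 200%/9⌋ = $3,574; SL = ⌊$5,283/3⌋ = $1,761 → take DB $3,574. Book value $12,509.
Year 8: DB = ⌊$12,509 × 200%/9⌋ = $2,779; SL = ⌊$1,709/2⌋ = $854 → take DB $2,779, capped at $1,709. Book value $10,800.

$1,709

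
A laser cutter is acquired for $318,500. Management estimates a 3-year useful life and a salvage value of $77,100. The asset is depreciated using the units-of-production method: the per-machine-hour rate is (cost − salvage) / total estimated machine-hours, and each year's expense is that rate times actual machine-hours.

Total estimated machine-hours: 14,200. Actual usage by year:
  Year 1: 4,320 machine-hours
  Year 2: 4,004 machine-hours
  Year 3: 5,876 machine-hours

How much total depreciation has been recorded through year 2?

$141,508

Depreciable base = $318,500 − $77,100 = $241,400.
Rate = $241,400 / 14,200 machine-hours = $17 per machine-hour.
Year 1: 4,320 × $17 = $73,440. Book value $245,060.
Year 2: 4,004 × $17 = $68,068. Book value $176,992.
Accumulated through year 2 = $318,500 − $176,992 = $141,508.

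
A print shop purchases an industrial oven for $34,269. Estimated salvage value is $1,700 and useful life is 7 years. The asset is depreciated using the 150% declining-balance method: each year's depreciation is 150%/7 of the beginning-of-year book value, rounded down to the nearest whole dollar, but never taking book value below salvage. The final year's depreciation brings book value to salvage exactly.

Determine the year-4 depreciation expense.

$3,562

Depreciable base = $34,269 − $1,700 = $32,569.
Year 1: ⌊$34,269 × 150%/7⌋ = $7,343. Book value $26,926.
Year 2: ⌊$26,926 × 150%/7⌋ = $5,769. Book value $21,157.
Year 3: ⌊$21,157 × 150%/7⌋ = $4,533. Book value $16,624.
Year 4: ⌊$16,624 × 150%/7⌋ = $3,562. Book value $13,062.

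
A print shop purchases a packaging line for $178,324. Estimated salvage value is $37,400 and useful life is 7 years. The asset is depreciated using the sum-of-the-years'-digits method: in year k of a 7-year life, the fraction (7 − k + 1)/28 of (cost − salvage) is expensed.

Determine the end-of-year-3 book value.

Depreciable base = $178,324 − $37,400 = $140,924.
Sum of the years' digits = 7+6+5+4+3+2+1 = 28.
Year 1: $140,924 × 7/28 = $35,231. Book value $143,093.
Year 2: $140,924 × 6/28 = $30,198. Book value $112,895.
Year 3: $140,924 × 5/28 = $25,165. Book value $87,730.

$87,730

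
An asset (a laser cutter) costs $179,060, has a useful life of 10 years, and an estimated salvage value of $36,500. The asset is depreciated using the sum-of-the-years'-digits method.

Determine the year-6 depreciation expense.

Depreciable base = $179,060 − $36,500 = $142,560.
Sum of the years' digits = 10+9+8+7+6+5+4+3+2+1 = 55.
Year 1: $142,560 × 10/55 = $25,920. Book value $153,140.
Year 2: $142,560 × 9/55 = $23,328. Book value $129,812.
Year 3: $142,560 × 8/55 = $20,736. Book value $109,076.
Year 4: $142,560 × 7/55 = $18,144. Book value $90,932.
Year 5: $142,560 × 6/55 = $15,552. Book value $75,380.
Year 6: $142,560 × 5/55 = $12,960. Book value $62,420.

$12,960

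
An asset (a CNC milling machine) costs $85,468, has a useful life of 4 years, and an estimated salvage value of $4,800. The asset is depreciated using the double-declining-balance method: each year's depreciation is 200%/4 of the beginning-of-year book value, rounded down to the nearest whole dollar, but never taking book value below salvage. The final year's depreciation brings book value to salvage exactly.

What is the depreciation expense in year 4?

$5,884

Depreciable base = $85,468 − $4,800 = $80,668.
Year 1: ⌊$85,468 × 200%/4⌋ = $42,734. Book value $42,734.
Year 2: ⌊$42,734 × 200%/4⌋ = $21,367. Book value $21,367.
Year 3: ⌊$21,367 × 200%/4⌋ = $10,683. Book value $10,684.
Year 4 (final): $10,684 − $4,800 = $5,884. Book value $4,800.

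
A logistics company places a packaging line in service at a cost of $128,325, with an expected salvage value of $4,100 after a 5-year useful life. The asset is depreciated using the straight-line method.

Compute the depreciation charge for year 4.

$24,845

Depreciable base = $128,325 − $4,100 = $124,225.
Annual expense = $124,225 / 5 = $24,845.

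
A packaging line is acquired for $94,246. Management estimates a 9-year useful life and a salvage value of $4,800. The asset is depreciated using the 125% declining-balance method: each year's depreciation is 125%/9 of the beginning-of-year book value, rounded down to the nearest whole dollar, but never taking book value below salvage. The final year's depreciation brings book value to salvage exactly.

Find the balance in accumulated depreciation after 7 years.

Depreciable base = $94,246 − $4,800 = $89,446.
Year 1: ⌊$94,246 × 125%/9⌋ = $13,089. Book value $81,157.
Year 2: ⌊$81,157 × 125%/9⌋ = $11,271. Book value $69,886.
Year 3: ⌊$69,886 × 125%/9⌋ = $9,706. Book value $60,180.
Year 4: ⌊$60,180 × 125%/9⌋ = $8,358. Book value $51,822.
Year 5: ⌊$51,822 × 125%/9⌋ = $7,197. Book value $44,625.
Year 6: ⌊$44,625 × 125%/9⌋ = $6,197. Book value $38,428.
Year 7: ⌊$38,428 × 125%/9⌋ = $5,337. Book value $33,091.
Accumulated through year 7 = $94,246 − $33,091 = $61,155.

$61,155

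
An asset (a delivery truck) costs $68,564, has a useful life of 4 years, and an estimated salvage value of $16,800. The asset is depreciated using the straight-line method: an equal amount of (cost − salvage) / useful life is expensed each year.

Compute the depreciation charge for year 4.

Depreciable base = $68,564 − $16,800 = $51,764.
Annual expense = $51,764 / 4 = $12,941.

$12,941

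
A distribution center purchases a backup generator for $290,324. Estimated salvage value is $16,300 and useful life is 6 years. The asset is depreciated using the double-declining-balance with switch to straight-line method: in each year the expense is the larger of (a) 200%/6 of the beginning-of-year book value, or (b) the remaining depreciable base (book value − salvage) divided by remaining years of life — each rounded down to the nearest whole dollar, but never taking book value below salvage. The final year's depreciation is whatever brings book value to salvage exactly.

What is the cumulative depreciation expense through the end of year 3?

$204,301

Depreciable base = $290,324 − $16,300 = $274,024.
Year 1: DB = ⌊$290,324 × 200%/6⌋ = $96,774; SL = ⌊$274,024/6⌋ = $45,670 → take DB $96,774. Book value $193,550.
Year 2: DB = ⌊$193,550 × 200%/6⌋ = $64,516; SL = ⌊$177,250/5⌋ = $35,450 → take DB $64,516. Book value $129,034.
Year 3: DB = ⌊$129,034 × 200%/6⌋ = $43,011; SL = ⌊$112,734/4⌋ = $28,183 → take DB $43,011. Book value $86,023.
Accumulated through year 3 = $290,324 − $86,023 = $204,301.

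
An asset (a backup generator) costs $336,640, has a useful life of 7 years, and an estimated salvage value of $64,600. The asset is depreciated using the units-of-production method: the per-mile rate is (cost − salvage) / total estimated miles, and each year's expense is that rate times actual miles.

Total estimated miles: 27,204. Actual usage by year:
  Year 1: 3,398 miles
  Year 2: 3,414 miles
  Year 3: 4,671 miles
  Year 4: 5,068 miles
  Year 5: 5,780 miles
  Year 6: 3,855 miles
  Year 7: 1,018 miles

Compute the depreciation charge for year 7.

Depreciable base = $336,640 − $64,600 = $272,040.
Rate = $272,040 / 27,204 miles = $10 per mile.
Year 1: 3,398 × $10 = $33,980. Book value $302,660.
Year 2: 3,414 × $10 = $34,140. Book value $268,520.
Year 3: 4,671 × $10 = $46,710. Book value $221,810.
Year 4: 5,068 × $10 = $50,680. Book value $171,130.
Year 5: 5,780 × $10 = $57,800. Book value $113,330.
Year 6: 3,855 × $10 = $38,550. Book value $74,780.
Year 7: 1,018 × $10 = $10,180. Book value $64,600.

$10,180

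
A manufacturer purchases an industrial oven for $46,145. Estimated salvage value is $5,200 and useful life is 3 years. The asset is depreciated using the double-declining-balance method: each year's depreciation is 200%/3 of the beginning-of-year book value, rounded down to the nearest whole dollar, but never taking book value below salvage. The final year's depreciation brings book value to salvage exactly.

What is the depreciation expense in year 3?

$0

Depreciable base = $46,145 − $5,200 = $40,945.
Year 1: ⌊$46,145 × 200%/3⌋ = $30,763. Book value $15,382.
Year 2: ⌊$15,382 × 200%/3⌋ = $10,254, capped at $10,182. Book value $5,200.
Year 3 (final): $5,200 − $5,200 = $0. Book value $5,200.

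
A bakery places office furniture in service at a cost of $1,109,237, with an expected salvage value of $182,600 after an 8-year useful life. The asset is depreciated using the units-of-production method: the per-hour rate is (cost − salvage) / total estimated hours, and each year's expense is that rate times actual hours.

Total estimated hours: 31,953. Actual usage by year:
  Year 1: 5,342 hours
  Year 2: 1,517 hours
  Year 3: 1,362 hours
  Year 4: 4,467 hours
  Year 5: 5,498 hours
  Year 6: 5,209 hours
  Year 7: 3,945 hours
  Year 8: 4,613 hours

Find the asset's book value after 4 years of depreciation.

Depreciable base = $1,109,237 − $182,600 = $926,637.
Rate = $926,637 / 31,953 hours = $29 per hour.
Year 1: 5,342 × $29 = $154,918. Book value $954,319.
Year 2: 1,517 × $29 = $43,993. Book value $910,326.
Year 3: 1,362 × $29 = $39,498. Book value $870,828.
Year 4: 4,467 × $29 = $129,543. Book value $741,285.

$741,285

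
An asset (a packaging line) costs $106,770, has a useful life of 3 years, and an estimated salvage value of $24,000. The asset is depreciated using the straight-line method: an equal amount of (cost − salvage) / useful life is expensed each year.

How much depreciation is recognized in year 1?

Depreciable base = $106,770 − $24,000 = $82,770.
Annual expense = $82,770 / 3 = $27,590.

$27,590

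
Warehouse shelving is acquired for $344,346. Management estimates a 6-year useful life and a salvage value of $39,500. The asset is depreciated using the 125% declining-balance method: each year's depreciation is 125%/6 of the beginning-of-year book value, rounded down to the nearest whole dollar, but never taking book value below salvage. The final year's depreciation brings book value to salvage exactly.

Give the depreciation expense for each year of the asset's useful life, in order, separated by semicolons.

Depreciable base = $344,346 − $39,500 = $304,846.
Year 1: ⌊$344,346 × 125%/6⌋ = $71,738. Book value $272,608.
Year 2: ⌊$272,608 × 125%/6⌋ = $56,793. Book value $215,815.
Year 3: ⌊$215,815 × 125%/6⌋ = $44,961. Book value $170,854.
Year 4: ⌊$170,854 × 125%/6⌋ = $35,594. Book value $135,260.
Year 5: ⌊$135,260 × 125%/6⌋ = $28,179. Book value $107,081.
Year 6 (final): $107,081 − $39,500 = $67,581. Book value $39,500.

$71,738; $56,793; $44,961; $35,594; $28,179; $67,581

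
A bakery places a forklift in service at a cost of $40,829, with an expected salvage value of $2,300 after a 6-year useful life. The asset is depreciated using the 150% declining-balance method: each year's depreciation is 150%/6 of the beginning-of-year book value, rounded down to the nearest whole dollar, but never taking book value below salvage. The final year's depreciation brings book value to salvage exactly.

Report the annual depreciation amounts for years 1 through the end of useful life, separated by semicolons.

$10,207; $7,655; $5,741; $4,306; $3,230; $7,390

Depreciable base = $40,829 − $2,300 = $38,529.
Year 1: ⌊$40,829 × 150%/6⌋ = $10,207. Book value $30,622.
Year 2: ⌊$30,622 × 150%/6⌋ = $7,655. Book value $22,967.
Year 3: ⌊$22,967 × 150%/6⌋ = $5,741. Book value $17,226.
Year 4: ⌊$17,226 × 150%/6⌋ = $4,306. Book value $12,920.
Year 5: ⌊$12,920 × 150%/6⌋ = $3,230. Book value $9,690.
Year 6 (final): $9,690 − $2,300 = $7,390. Book value $2,300.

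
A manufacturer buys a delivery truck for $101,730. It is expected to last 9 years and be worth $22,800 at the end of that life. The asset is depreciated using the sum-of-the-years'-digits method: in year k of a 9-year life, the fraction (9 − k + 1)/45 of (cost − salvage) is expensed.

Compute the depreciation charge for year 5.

Depreciable base = $101,730 − $22,800 = $78,930.
Sum of the years' digits = 9+8+7+6+5+4+3+2+1 = 45.
Year 1: $78,930 × 9/45 = $15,786. Book value $85,944.
Year 2: $78,930 × 8/45 = $14,032. Book value $71,912.
Year 3: $78,930 × 7/45 = $12,278. Book value $59,634.
Year 4: $78,930 × 6/45 = $10,524. Book value $49,110.
Year 5: $78,930 × 5/45 = $8,770. Book value $40,340.

$8,770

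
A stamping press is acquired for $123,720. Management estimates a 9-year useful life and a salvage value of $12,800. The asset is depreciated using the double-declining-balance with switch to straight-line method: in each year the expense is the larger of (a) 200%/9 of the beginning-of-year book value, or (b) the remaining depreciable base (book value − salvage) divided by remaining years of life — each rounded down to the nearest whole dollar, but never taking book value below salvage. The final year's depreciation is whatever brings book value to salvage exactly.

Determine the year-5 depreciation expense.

$10,061

Depreciable base = $123,720 − $12,800 = $110,920.
Year 1: DB = ⌊$123,720 × 200%/9⌋ = $27,493; SL = ⌊$110,920/9⌋ = $12,324 → take DB $27,493. Book value $96,227.
Year 2: DB = ⌊$96,227 × 200%/9⌋ = $21,383; SL = ⌊$83,427/8⌋ = $10,428 → take DB $21,383. Book value $74,844.
Year 3: DB = ⌊$74,844 × 200%/9⌋ = $16,632; SL = ⌊$62,044/7⌋ = $8,863 → take DB $16,632. Book value $58,212.
Year 4: DB = ⌊$58,212 × 200%/9⌋ = $12,936; SL = ⌊$45,412/6⌋ = $7,568 → take DB $12,936. Book value $45,276.
Year 5: DB = ⌊$45,276 × 200%/9⌋ = $10,061; SL = ⌊$32,476/5⌋ = $6,495 → take DB $10,061. Book value $35,215.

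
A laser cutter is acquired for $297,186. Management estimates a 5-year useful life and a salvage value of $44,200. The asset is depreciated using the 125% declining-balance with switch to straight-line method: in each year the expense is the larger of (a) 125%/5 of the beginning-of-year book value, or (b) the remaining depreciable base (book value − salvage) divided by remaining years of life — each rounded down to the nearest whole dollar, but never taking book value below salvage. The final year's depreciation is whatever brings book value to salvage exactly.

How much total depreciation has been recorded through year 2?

$130,018

Depreciable base = $297,186 − $44,200 = $252,986.
Year 1: DB = ⌊$297,186 × 125%/5⌋ = $74,296; SL = ⌊$252,986/5⌋ = $50,597 → take DB $74,296. Book value $222,890.
Year 2: DB = ⌊$222,890 × 125%/5⌋ = $55,722; SL = ⌊$178,690/4⌋ = $44,672 → take DB $55,722. Book value $167,168.
Accumulated through year 2 = $297,186 − $167,168 = $130,018.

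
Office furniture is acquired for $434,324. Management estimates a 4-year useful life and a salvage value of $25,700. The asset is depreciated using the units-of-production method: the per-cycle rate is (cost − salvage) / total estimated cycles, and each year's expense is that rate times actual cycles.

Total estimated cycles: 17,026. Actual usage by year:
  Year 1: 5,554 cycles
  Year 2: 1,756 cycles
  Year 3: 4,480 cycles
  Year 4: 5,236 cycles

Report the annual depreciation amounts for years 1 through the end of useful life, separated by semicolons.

$133,296; $42,144; $107,520; $125,664

Depreciable base = $434,324 − $25,700 = $408,624.
Rate = $408,624 / 17,026 cycles = $24 per cycle.
Year 1: 5,554 × $24 = $133,296. Book value $301,028.
Year 2: 1,756 × $24 = $42,144. Book value $258,884.
Year 3: 4,480 × $24 = $107,520. Book value $151,364.
Year 4: 5,236 × $24 = $125,664. Book value $25,700.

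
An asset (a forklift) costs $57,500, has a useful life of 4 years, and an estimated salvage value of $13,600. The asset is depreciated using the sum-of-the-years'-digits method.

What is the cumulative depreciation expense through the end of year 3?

Depreciable base = $57,500 − $13,600 = $43,900.
Sum of the years' digits = 4+3+2+1 = 10.
Year 1: $43,900 × 4/10 = $17,560. Book value $39,940.
Year 2: $43,900 × 3/10 = $13,170. Book value $26,770.
Year 3: $43,900 × 2/10 = $8,780. Book value $17,990.
Accumulated through year 3 = $57,500 − $17,990 = $39,510.

$39,510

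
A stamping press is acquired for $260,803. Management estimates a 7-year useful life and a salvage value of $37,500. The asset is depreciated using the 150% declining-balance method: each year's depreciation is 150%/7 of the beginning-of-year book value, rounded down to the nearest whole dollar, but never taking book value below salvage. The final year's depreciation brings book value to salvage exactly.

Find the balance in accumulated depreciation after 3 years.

$134,297

Depreciable base = $260,803 − $37,500 = $223,303.
Year 1: ⌊$260,803 × 150%/7⌋ = $55,886. Book value $204,917.
Year 2: ⌊$204,917 × 150%/7⌋ = $43,910. Book value $161,007.
Year 3: ⌊$161,007 × 150%/7⌋ = $34,501. Book value $126,506.
Accumulated through year 3 = $260,803 − $126,506 = $134,297.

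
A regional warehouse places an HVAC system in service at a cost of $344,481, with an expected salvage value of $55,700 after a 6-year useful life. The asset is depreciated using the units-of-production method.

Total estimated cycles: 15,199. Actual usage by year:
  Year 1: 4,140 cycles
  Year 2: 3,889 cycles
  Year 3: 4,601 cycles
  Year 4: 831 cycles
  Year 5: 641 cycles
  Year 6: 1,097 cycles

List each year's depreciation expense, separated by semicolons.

$78,660; $73,891; $87,419; $15,789; $12,179; $20,843

Depreciable base = $344,481 − $55,700 = $288,781.
Rate = $288,781 / 15,199 cycles = $19 per cycle.
Year 1: 4,140 × $19 = $78,660. Book value $265,821.
Year 2: 3,889 × $19 = $73,891. Book value $191,930.
Year 3: 4,601 × $19 = $87,419. Book value $104,511.
Year 4: 831 × $19 = $15,789. Book value $88,722.
Year 5: 641 × $19 = $12,179. Book value $76,543.
Year 6: 1,097 × $19 = $20,843. Book value $55,700.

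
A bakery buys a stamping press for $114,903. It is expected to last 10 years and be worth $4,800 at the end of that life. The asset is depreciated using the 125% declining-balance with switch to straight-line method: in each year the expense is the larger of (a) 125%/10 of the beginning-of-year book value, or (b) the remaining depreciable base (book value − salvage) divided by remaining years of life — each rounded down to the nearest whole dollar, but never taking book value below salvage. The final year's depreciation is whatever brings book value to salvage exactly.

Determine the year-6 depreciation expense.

Depreciable base = $114,903 − $4,800 = $110,103.
Year 1: DB = ⌊$114,903 × 125%/10⌋ = $14,362; SL = ⌊$110,103/10⌋ = $11,010 → take DB $14,362. Book value $100,541.
Year 2: DB = ⌊$100,541 × 125%/10⌋ = $12,567; SL = ⌊$95,741/9⌋ = $10,637 → take DB $12,567. Book value $87,974.
Year 3: DB = ⌊$87,974 × 125%/10⌋ = $10,996; SL = ⌊$83,174/8⌋ = $10,396 → take DB $10,996. Book value $76,978.
Year 4: DB = ⌊$76,978 × 125%/10⌋ = $9,622; SL = ⌊$72,178/7⌋ = $10,311 → take SL $10,311. Book value $66,667.
Year 5: DB = ⌊$66,667 × 125%/10⌋ = $8,333; SL = ⌊$61,867/6⌋ = $10,311 → take SL $10,311. Book value $56,356.
Year 6: DB = ⌊$56,356 × 125%/10⌋ = $7,044; SL = ⌊$51,556/5⌋ = $10,311 → take SL $10,311. Book value $46,045.

$10,311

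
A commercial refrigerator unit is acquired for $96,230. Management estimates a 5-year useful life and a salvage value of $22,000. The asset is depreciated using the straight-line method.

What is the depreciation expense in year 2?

$14,846

Depreciable base = $96,230 − $22,000 = $74,230.
Annual expense = $74,230 / 5 = $14,846.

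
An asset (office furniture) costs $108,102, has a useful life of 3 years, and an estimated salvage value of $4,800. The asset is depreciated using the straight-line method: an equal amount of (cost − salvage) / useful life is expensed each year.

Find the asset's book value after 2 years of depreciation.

$39,234

Depreciable base = $108,102 − $4,800 = $103,302.
Annual expense = $103,302 / 3 = $34,434.
End of year 1: book value $73,668.
End of year 2: book value $39,234.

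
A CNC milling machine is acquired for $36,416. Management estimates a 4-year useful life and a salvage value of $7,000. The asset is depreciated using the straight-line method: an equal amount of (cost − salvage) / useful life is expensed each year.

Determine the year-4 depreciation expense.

Depreciable base = $36,416 − $7,000 = $29,416.
Annual expense = $29,416 / 4 = $7,354.

$7,354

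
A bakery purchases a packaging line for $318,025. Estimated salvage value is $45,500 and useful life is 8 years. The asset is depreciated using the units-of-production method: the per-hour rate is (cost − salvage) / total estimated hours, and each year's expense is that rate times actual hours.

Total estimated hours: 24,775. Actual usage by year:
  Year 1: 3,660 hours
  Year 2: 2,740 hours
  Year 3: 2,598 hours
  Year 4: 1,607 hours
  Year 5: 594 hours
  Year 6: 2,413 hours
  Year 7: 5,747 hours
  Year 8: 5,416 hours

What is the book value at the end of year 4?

$201,370

Depreciable base = $318,025 − $45,500 = $272,525.
Rate = $272,525 / 24,775 hours = $11 per hour.
Year 1: 3,660 × $11 = $40,260. Book value $277,765.
Year 2: 2,740 × $11 = $30,140. Book value $247,625.
Year 3: 2,598 × $11 = $28,578. Book value $219,047.
Year 4: 1,607 × $11 = $17,677. Book value $201,370.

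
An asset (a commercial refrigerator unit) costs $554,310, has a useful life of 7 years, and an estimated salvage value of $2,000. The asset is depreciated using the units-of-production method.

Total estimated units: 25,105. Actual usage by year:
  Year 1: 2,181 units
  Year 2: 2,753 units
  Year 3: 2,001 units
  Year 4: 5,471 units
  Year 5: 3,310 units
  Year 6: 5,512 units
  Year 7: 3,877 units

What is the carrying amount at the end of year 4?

Depreciable base = $554,310 − $2,000 = $552,310.
Rate = $552,310 / 25,105 units = $22 per unit.
Year 1: 2,181 × $22 = $47,982. Book value $506,328.
Year 2: 2,753 × $22 = $60,566. Book value $445,762.
Year 3: 2,001 × $22 = $44,022. Book value $401,740.
Year 4: 5,471 × $22 = $120,362. Book value $281,378.

$281,378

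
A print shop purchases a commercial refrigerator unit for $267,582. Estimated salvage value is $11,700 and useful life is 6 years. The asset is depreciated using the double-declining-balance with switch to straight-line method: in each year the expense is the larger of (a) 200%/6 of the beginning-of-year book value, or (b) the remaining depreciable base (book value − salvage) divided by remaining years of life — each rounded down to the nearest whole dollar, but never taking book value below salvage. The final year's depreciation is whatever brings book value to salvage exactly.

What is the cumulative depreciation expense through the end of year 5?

Depreciable base = $267,582 − $11,700 = $255,882.
Year 1: DB = ⌊$267,582 × 200%/6⌋ = $89,194; SL = ⌊$255,882/6⌋ = $42,647 → take DB $89,194. Book value $178,388.
Year 2: DB = ⌊$178,388 × 200%/6⌋ = $59,462; SL = ⌊$166,688/5⌋ = $33,337 → take DB $59,462. Book value $118,926.
Year 3: DB = ⌊$118,926 × 200%/6⌋ = $39,642; SL = ⌊$107,226/4⌋ = $26,806 → take DB $39,642. Book value $79,284.
Year 4: DB = ⌊$79,284 × 200%/6⌋ = $26,428; SL = ⌊$67,584/3⌋ = $22,528 → take DB $26,428. Book value $52,856.
Year 5: DB = ⌊$52,856 × 200%/6⌋ = $17,618; SL = ⌊$41,156/2⌋ = $20,578 → take SL $20,578. Book value $32,278.
Accumulated through year 5 = $267,582 − $32,278 = $235,304.

$235,304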